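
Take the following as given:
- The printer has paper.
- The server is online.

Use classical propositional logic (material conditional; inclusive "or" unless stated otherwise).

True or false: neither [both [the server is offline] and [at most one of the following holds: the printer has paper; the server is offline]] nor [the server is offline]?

The statement is true.

Let Q = "the server is online" (T), P = "the printer has paper" (T).
Formalization: (¬Q ∧ (P ↑ ¬Q)) ↓ ¬Q

¬Q = ¬T = F
¬Q = ¬T = F
P ↑ ¬Q = T ↑ F = T
¬Q ∧ (P ↑ ¬Q) = F ∧ T = F
¬Q = ¬T = F
(¬Q ∧ (P ↑ ¬Q)) ↓ ¬Q = F ↓ F = T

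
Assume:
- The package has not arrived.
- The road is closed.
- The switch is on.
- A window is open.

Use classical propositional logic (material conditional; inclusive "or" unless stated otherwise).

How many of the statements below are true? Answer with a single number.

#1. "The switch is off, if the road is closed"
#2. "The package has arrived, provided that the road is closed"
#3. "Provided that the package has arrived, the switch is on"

Let Q = "the road is closed" (T), R = "the switch is on" (T), P = "the package has arrived" (F).

#1: In symbols: Q -> ~R

~R = ~T = F
Q -> ~R = T -> F = F
Thus #1 is false.

#2: Formalization: Q -> P

Q -> P = T -> F = F
So #2 is false.

#3: In symbols: P -> R

P -> R = F -> T = T
So #3 is true.

True statements: 1 (#3).

1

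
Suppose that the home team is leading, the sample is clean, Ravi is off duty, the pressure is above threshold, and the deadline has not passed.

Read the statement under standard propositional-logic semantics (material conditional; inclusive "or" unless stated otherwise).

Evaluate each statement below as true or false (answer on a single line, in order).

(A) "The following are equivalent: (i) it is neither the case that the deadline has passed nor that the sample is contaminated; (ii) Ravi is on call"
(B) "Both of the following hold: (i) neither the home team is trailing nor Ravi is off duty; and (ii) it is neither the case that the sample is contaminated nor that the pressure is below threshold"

Let U = "the deadline has passed" (F), Q = "the sample is contaminated" (F), R = "Ravi is on call" (F), P = "the home team is leading" (T), S = "the pressure is above threshold" (T).

(A): Formalization: (U nor Q) <-> R

U nor Q = F nor F = T
(U nor Q) <-> R = T <-> F = F
So (A) is false.

(B): This is (~P nor ~R) & (Q nor ~S).

~P = ~T = F
~R = ~F = T
~P nor ~R = F nor T = F
~S = ~T = F
Q nor ~S = F nor F = T
(~P nor ~R) & (Q nor ~S) = F & T = F
Hence (B) is false.

(A) false; (B) false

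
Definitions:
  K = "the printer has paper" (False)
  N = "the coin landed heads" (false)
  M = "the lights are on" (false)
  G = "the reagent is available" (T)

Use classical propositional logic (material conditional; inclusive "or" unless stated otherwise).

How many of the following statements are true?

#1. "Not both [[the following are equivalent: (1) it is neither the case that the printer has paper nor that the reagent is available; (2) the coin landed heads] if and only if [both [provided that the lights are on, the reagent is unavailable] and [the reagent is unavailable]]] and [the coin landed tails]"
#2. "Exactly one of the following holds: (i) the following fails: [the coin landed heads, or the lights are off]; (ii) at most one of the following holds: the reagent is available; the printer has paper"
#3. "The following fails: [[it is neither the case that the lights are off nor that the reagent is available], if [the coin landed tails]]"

#1: This is (((K nor G) <-> N) <-> ((M -> ~G) & ~G)) nand ~N.

K nor G = F nor T = F
(K nor G) <-> N = F <-> F = T
~G = ~T = F
M -> ~G = F -> F = T
~G = ~T = F
(M -> ~G) & ~G = T & F = F
((K nor G) <-> N) <-> ((M -> ~G) & ~G) = T <-> F = F
~N = ~F = T
(((K nor G) <-> N) <-> ((M -> ~G) & ~G)) nand ~N = F nand T = T
So #1 is true.

#2: In symbols: ~(N | ~M) xor (G nand K)

~M = ~F = T
N | ~M = F | T = T
~(N | ~M) = ~T = F
G nand K = T nand F = T
~(N | ~M) xor (G nand K) = F xor T = T
Hence #2 is true.

#3: Parsed as ~(~N -> (~M nor G))

~N = ~F = T
~M = ~F = T
~M nor G = T nor T = F
~N -> (~M nor G) = T -> F = F
~(~N -> (~M nor G)) = ~F = T
So #3 is true.

True statements: 3.

3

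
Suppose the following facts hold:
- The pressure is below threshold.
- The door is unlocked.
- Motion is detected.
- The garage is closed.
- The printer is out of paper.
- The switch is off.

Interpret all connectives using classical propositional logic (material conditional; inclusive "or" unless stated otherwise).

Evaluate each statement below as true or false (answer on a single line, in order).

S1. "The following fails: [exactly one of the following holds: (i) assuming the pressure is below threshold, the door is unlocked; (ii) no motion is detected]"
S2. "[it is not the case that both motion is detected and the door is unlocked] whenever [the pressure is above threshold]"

S1 F; S2 T

Let L = "the pressure is above threshold" (F), M = "the door is locked" (F), S = "motion is detected" (T).

S1: Parsed as ~((~L -> ~M) xor ~S)

~L = ~F = T
~M = ~F = T
~L -> ~M = T -> T = T
~S = ~T = F
(~L -> ~M) xor ~S = T xor F = T
~((~L -> ~M) xor ~S) = ~T = F
Thus S1 is false.

S2: Parsed as L -> (S nand ~M)

~M = ~F = T
S nand ~M = T nand T = F
L -> (S nand ~M) = F -> F = T
Hence S2 is true.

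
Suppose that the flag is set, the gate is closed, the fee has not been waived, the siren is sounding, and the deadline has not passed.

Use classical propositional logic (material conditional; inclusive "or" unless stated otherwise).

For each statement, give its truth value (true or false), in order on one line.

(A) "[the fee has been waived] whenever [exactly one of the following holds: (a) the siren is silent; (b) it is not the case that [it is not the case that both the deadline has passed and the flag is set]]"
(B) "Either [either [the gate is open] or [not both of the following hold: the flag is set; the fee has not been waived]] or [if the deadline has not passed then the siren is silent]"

Let N = "the siren is sounding" (T), Q = "the deadline has passed" (F), K = "the flag is set" (T), L = "the fee has been waived" (F), V = "the gate is open" (F).

(A): In symbols: (¬N ⊕ ¬(Q ↑ K)) → L

¬N = ¬T = F
Q ↑ K = F ↑ T = T
¬(Q ↑ K) = ¬T = F
¬N ⊕ ¬(Q ↑ K) = F ⊕ F = F
(¬N ⊕ ¬(Q ↑ K)) → L = F → F = T
So (A) is true.

(B): Parsed as (V ∨ (K ↑ ¬L)) ∨ (¬Q → ¬N)

¬L = ¬F = T
K ↑ ¬L = T ↑ T = F
V ∨ (K ↑ ¬L) = F ∨ F = F
¬Q = ¬F = T
¬N = ¬T = F
¬Q → ¬N = T → F = F
(V ∨ (K ↑ ¬L)) ∨ (¬Q → ¬N) = F ∨ F = F
Thus (B) is false.

(A) True, (B) False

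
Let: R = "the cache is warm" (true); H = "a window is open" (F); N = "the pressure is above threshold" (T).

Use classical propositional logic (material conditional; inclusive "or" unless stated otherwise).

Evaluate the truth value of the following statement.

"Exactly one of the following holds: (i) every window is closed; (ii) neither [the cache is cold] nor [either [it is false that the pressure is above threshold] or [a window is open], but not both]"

This is not H xor (not R nor (not N xor H)).

not H = not False = True
not R = not True = False
not N = not True = False
not N xor H = False xor False = False
not R nor (not N xor H) = False nor False = True
not H xor (not R nor (not N xor H)) = True xor True = False

False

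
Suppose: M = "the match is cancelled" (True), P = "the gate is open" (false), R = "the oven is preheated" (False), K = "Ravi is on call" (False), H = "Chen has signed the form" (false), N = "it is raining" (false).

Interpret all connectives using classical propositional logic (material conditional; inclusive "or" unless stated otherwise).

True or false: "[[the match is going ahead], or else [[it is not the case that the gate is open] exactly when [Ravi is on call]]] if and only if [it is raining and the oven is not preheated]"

Values: M=T, P=F, K=F, N=F, R=F.
Formalization: (¬M ∨ (¬P ↔ K)) ↔ (N ∧ ¬R)

¬M = ¬T = F
¬P = ¬F = T
¬P ↔ K = T ↔ F = F
¬M ∨ (¬P ↔ K) = F ∨ F = F
¬R = ¬F = T
N ∧ ¬R = F ∧ T = F
(¬M ∨ (¬P ↔ K)) ↔ (N ∧ ¬R) = F ↔ F = T

true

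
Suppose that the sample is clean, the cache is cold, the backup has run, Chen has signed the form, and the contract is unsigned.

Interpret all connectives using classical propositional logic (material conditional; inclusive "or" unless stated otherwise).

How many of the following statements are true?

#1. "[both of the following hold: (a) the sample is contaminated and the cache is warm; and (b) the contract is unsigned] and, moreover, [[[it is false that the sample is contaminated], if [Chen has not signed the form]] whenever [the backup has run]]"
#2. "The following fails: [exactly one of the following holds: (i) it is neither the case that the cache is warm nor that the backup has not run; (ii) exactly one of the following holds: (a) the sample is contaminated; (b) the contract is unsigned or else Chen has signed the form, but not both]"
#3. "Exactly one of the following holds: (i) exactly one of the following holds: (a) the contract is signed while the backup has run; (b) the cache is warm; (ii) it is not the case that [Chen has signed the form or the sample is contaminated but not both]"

Let P = "the sample is contaminated" (F), Q = "the cache is warm" (F), U = "the contract is signed" (F), R = "the backup has run" (T), S = "Chen has signed the form" (T).

#1: Formalization: ((P & Q) & ~U) & (R -> (~S -> ~P))

P & Q = F & F = F
~U = ~F = T
(P & Q) & ~U = F & T = F
~S = ~T = F
~P = ~F = T
~S -> ~P = F -> T = T
R -> (~S -> ~P) = T -> T = T
((P & Q) & ~U) & (R -> (~S -> ~P)) = F & T = F
Hence #1 is false.

#2: This is ~((Q nor ~R) xor (P xor (~U xor S))).

~R = ~T = F
Q nor ~R = F nor F = T
~U = ~F = T
~U xor S = T xor T = F
P xor (~U xor S) = F xor F = F
(Q nor ~R) xor (P xor (~U xor S)) = T xor F = T
~((Q nor ~R) xor (P xor (~U xor S))) = ~T = F
Thus #2 is false.

#3: In symbols: ((U & R) xor Q) xor ~(S xor P)

U & R = F & T = F
(U & R) xor Q = F xor F = F
S xor P = T xor F = T
~(S xor P) = ~T = F
((U & R) xor Q) xor ~(S xor P) = F xor F = F
Thus #3 is false.

0 of the 3 statements are true (none).

0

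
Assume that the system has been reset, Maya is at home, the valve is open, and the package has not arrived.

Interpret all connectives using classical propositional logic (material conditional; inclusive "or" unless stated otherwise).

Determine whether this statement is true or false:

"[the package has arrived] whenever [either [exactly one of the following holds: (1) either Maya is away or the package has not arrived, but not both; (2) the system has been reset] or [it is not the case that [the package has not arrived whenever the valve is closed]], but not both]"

Let V = "Maya is at home" (True), G = "the package has arrived" (False), D = "the system has been reset" (True), L = "the valve is open" (True).
In symbols: (((not V xor not G) xor D) xor not (not L -> not G)) -> G

not V = not True = False
not G = not False = True
not V xor not G = False xor True = True
(not V xor not G) xor D = True xor True = False
not L = not True = False
not G = not False = True
not L -> not G = False -> True = True
not (not L -> not G) = not True = False
((not V xor not G) xor D) xor not (not L -> not G) = False xor False = False
(((not V xor not G) xor D) xor not (not L -> not G)) -> G = False -> False = True

true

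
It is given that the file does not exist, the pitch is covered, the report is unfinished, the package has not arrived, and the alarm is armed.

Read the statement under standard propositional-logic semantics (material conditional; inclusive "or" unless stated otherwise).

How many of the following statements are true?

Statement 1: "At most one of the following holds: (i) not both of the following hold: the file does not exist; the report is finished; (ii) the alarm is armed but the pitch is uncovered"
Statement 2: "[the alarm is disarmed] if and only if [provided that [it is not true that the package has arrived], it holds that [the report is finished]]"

Let W = "the file exists" (F), G = "the report is finished" (F), N = "the alarm is armed" (T), Q = "the pitch is covered" (T), V = "the package has arrived" (F).

Statement 1: Formalization: (¬W ↑ G) ↑ (N ∧ ¬Q)

¬W = ¬F = T
¬W ↑ G = T ↑ F = T
¬Q = ¬T = F
N ∧ ¬Q = T ∧ F = F
(¬W ↑ G) ↑ (N ∧ ¬Q) = T ↑ F = T
Thus Statement 1 is true.

Statement 2: Parsed as ¬N ↔ (¬V → G)

¬N = ¬T = F
¬V = ¬F = T
¬V → G = T → F = F
¬N ↔ (¬V → G) = F ↔ F = T
Thus Statement 2 is true.

2 of the 2 statements are true (Statement 1, Statement 2).

2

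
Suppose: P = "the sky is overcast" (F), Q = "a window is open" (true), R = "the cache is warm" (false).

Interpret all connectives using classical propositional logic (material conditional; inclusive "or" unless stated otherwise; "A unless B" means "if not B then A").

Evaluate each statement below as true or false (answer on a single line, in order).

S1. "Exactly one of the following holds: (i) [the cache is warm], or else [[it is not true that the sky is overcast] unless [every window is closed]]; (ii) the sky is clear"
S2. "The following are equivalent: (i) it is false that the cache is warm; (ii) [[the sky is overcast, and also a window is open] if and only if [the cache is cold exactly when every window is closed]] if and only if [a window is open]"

S1: Formalization: (R | (~P | ~Q)) xor ~P

~P = ~F = T
~Q = ~T = F
~P | ~Q = T | F = T
R | (~P | ~Q) = F | T = T
~P = ~F = T
(R | (~P | ~Q)) xor ~P = T xor T = F
Hence S1 is false.

S2: In symbols: ~R <-> (((P & Q) <-> (~R <-> ~Q)) <-> Q)

~R = ~F = T
P & Q = F & T = F
~R = ~F = T
~Q = ~T = F
~R <-> ~Q = T <-> F = F
(P & Q) <-> (~R <-> ~Q) = F <-> F = T
((P & Q) <-> (~R <-> ~Q)) <-> Q = T <-> T = T
~R <-> (((P & Q) <-> (~R <-> ~Q)) <-> Q) = T <-> T = T
Thus S2 is true.

S1 False / S2 True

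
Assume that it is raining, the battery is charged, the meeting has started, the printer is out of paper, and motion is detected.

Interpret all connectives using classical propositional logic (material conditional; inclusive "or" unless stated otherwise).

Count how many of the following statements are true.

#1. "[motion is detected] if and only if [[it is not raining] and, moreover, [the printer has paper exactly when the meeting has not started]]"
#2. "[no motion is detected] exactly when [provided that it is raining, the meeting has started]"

Let M = "motion is detected" (True), G = "it is raining" (True), R = "the printer has paper" (False), V = "the meeting has started" (True).

#1: In symbols: M iff (not G and (R iff not V))

not G = not True = False
not V = not True = False
R iff not V = False iff False = True
not G and (R iff not V) = False and True = False
M iff (not G and (R iff not V)) = True iff False = False
Hence #1 is false.

#2: Formalization: not M iff (G -> V)

not M = not True = False
G -> V = True -> True = True
not M iff (G -> V) = False iff True = False
So #2 is false.

Count: 0.

0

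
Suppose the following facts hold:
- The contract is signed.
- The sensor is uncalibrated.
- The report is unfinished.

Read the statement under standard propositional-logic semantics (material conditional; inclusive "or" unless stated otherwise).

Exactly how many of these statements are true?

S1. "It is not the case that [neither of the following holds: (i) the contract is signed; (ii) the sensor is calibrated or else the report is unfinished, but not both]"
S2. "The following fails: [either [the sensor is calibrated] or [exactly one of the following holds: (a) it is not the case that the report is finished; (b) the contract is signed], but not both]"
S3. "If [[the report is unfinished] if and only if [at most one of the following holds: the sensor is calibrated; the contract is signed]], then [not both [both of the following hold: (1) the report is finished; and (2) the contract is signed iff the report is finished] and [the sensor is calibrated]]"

Let U = "the contract is signed" (True), P = "the sensor is calibrated" (False), R = "the report is finished" (False).

S1: Formalization: not (U nor (P xor not R))

not R = not False = True
P xor not R = False xor True = True
U nor (P xor not R) = True nor True = False
not (U nor (P xor not R)) = not False = True
Hence S1 is true.

S2: In symbols: not (P xor (not R xor U))

not R = not False = True
not R xor U = True xor True = False
P xor (not R xor U) = False xor False = False
not (P xor (not R xor U)) = not False = True
Hence S2 is true.

S3: In symbols: (not R iff (P nand U)) -> ((R and (U iff R)) nand P)

not R = not False = True
P nand U = False nand True = True
not R iff (P nand U) = True iff True = True
U iff R = True iff False = False
R and (U iff R) = False and False = False
(R and (U iff R)) nand P = False nand False = True
(not R iff (P nand U)) -> ((R and (U iff R)) nand P) = True -> True = True
So S3 is true.

True statements: 3 (S1, S2, S3).

3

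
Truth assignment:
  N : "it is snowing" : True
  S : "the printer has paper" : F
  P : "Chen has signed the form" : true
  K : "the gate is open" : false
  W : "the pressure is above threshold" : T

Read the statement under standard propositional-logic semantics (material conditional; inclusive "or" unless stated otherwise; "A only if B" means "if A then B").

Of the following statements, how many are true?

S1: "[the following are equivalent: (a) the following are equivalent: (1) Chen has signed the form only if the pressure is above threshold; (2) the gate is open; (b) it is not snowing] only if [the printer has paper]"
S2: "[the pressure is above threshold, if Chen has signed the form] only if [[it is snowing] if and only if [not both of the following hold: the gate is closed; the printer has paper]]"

1

S1: This is (((P -> W) <-> K) <-> ~N) -> S.

P -> W = T -> T = T
(P -> W) <-> K = T <-> F = F
~N = ~T = F
((P -> W) <-> K) <-> ~N = F <-> F = T
(((P -> W) <-> K) <-> ~N) -> S = T -> F = F
So S1 is false.

S2: This is (P -> W) -> (N <-> (~K nand S)).

P -> W = T -> T = T
~K = ~F = T
~K nand S = T nand F = T
N <-> (~K nand S) = T <-> T = T
(P -> W) -> (N <-> (~K nand S)) = T -> T = T
Thus S2 is true.

Count: 1.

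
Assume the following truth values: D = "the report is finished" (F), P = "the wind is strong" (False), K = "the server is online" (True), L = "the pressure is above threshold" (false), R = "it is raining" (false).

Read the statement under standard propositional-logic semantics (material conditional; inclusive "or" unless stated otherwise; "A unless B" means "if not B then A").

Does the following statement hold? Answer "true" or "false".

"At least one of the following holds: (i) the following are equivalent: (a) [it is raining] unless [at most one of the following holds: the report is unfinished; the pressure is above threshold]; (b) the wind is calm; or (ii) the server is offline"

true

Parsed as ((R or (not D nand L)) iff not P) or not K

not D = not False = True
not D nand L = True nand False = True
R or (not D nand L) = False or True = True
not P = not False = True
(R or (not D nand L)) iff not P = True iff True = True
not K = not True = False
((R or (not D nand L)) iff not P) or not K = True or False = True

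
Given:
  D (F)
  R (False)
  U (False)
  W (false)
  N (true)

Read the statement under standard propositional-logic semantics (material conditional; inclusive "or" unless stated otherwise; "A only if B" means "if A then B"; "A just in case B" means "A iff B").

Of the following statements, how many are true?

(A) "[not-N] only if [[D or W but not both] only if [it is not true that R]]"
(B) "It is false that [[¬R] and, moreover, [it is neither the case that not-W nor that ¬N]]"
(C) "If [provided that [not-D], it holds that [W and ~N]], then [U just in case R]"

(A): Parsed as not N -> ((D xor W) -> not R)

not N = not True = False
D xor W = False xor False = False
not R = not False = True
(D xor W) -> not R = False -> True = True
not N -> ((D xor W) -> not R) = False -> True = True
So (A) is true.

(B): Parsed as not (not R and (not W nor not N))

not R = not False = True
not W = not False = True
not N = not True = False
not W nor not N = True nor False = False
not R and (not W nor not N) = True and False = False
not (not R and (not W nor not N)) = not False = True
So (B) is true.

(C): This is (not D -> (W and not N)) -> (U iff R).

not D = not False = True
not N = not True = False
W and not N = False and False = False
not D -> (W and not N) = True -> False = False
U iff R = False iff False = True
(not D -> (W and not N)) -> (U iff R) = False -> True = True
So (C) is true.

Count: 3.

3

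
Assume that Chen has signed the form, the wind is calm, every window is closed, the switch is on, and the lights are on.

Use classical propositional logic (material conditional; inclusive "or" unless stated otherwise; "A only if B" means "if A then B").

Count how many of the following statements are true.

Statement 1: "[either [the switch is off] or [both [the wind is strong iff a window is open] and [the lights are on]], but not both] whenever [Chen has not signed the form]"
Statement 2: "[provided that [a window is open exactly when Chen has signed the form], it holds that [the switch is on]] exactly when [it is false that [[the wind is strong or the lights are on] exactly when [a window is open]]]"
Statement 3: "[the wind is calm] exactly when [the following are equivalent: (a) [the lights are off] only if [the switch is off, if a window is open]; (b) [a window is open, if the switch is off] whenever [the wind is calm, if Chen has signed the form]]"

Let N = "Chen has signed the form" (T), H = "the switch is on" (T), G = "the wind is strong" (F), U = "a window is open" (F), R = "the lights are on" (T).

Statement 1: In symbols: ¬N → (¬H ⊕ ((G ↔ U) ∧ R))

¬N = ¬T = F
¬H = ¬T = F
G ↔ U = F ↔ F = T
(G ↔ U) ∧ R = T ∧ T = T
¬H ⊕ ((G ↔ U) ∧ R) = F ⊕ T = T
¬N → (¬H ⊕ ((G ↔ U) ∧ R)) = F → T = T
Hence Statement 1 is true.

Statement 2: Parsed as ((U ↔ N) → H) ↔ ¬((G ∨ R) ↔ U)

U ↔ N = F ↔ T = F
(U ↔ N) → H = F → T = T
G ∨ R = F ∨ T = T
(G ∨ R) ↔ U = T ↔ F = F
¬((G ∨ R) ↔ U) = ¬F = T
((U ↔ N) → H) ↔ ¬((G ∨ R) ↔ U) = T ↔ T = T
Hence Statement 2 is true.

Statement 3: This is ¬G ↔ ((¬R → (U → ¬H)) ↔ ((N → ¬G) → (¬H → U))).

¬G = ¬F = T
¬R = ¬T = F
¬H = ¬T = F
U → ¬H = F → F = T
¬R → (U → ¬H) = F → T = T
¬G = ¬F = T
N → ¬G = T → T = T
¬H = ¬T = F
¬H → U = F → F = T
(N → ¬G) → (¬H → U) = T → T = T
(¬R → (U → ¬H)) ↔ ((N → ¬G) → (¬H → U)) = T ↔ T = T
¬G ↔ ((¬R → (U → ¬H)) ↔ ((N → ¬G) → (¬H → U))) = T ↔ T = T
Thus Statement 3 is true.

3 of the 3 statements are true.

3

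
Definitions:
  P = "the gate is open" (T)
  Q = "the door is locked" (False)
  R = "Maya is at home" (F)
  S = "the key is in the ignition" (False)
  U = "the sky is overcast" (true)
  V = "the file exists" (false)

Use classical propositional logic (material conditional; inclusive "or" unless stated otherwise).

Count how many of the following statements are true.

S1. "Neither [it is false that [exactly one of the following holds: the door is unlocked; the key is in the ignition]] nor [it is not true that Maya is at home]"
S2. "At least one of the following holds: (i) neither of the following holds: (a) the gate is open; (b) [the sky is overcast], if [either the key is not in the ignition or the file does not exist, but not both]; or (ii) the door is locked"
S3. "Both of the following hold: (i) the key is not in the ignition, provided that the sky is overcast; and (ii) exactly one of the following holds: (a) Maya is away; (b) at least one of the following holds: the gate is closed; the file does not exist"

S1: Formalization: ~(~Q xor S) nor ~R

~Q = ~F = T
~Q xor S = T xor F = T
~(~Q xor S) = ~T = F
~R = ~F = T
~(~Q xor S) nor ~R = F nor T = F
So S1 is false.

S2: Parsed as (P nor ((~S xor ~V) -> U)) | Q

~S = ~F = T
~V = ~F = T
~S xor ~V = T xor T = F
(~S xor ~V) -> U = F -> T = T
P nor ((~S xor ~V) -> U) = T nor T = F
(P nor ((~S xor ~V) -> U)) | Q = F | F = F
Thus S2 is false.

S3: In symbols: (U -> ~S) & (~R xor (~P | ~V))

~S = ~F = T
U -> ~S = T -> T = T
~R = ~F = T
~P = ~T = F
~V = ~F = T
~P | ~V = F | T = T
~R xor (~P | ~V) = T xor T = F
(U -> ~S) & (~R xor (~P | ~V)) = T & F = F
Thus S3 is false.

0 of the 3 statements are true (none).

0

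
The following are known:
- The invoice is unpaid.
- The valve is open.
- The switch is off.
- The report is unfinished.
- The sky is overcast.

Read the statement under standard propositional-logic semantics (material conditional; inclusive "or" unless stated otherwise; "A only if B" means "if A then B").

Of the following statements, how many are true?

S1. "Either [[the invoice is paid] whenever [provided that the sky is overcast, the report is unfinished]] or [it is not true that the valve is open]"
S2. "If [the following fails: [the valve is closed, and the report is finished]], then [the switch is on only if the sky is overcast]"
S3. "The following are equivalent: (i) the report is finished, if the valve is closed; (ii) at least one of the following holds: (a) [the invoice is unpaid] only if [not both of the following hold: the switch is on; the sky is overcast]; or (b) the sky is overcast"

Let G = "the sky is overcast" (True), S = "the report is finished" (False), D = "the invoice is paid" (False), H = "the valve is open" (True), R = "the switch is on" (False).

S1: Parsed as ((G -> not S) -> D) or not H

not S = not False = True
G -> not S = True -> True = True
(G -> not S) -> D = True -> False = False
not H = not True = False
((G -> not S) -> D) or not H = False or False = False
Thus S1 is false.

S2: In symbols: not (not H and S) -> (R -> G)

not H = not True = False
not H and S = False and False = False
not (not H and S) = not False = True
R -> G = False -> True = True
not (not H and S) -> (R -> G) = True -> True = True
Thus S2 is true.

S3: This is (not H -> S) iff ((not D -> (R nand G)) or G).

not H = not True = False
not H -> S = False -> False = True
not D = not False = True
R nand G = False nand True = True
not D -> (R nand G) = True -> True = True
(not D -> (R nand G)) or G = True or True = True
(not H -> S) iff ((not D -> (R nand G)) or G) = True iff True = True
So S3 is true.

Count: 2.

2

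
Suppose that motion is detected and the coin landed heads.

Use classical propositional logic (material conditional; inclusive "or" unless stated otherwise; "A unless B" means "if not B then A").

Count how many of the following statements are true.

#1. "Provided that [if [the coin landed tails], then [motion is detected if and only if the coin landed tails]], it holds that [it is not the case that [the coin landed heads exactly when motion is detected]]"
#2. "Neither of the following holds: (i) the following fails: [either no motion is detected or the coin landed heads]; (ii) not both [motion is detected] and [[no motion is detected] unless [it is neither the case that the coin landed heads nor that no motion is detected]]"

0

Let Q = "the coin landed heads" (T), P = "motion is detected" (T).

#1: Parsed as (~Q -> (P <-> ~Q)) -> ~(Q <-> P)

~Q = ~T = F
~Q = ~T = F
P <-> ~Q = T <-> F = F
~Q -> (P <-> ~Q) = F -> F = T
Q <-> P = T <-> T = T
~(Q <-> P) = ~T = F
(~Q -> (P <-> ~Q)) -> ~(Q <-> P) = T -> F = F
Thus #1 is false.

#2: This is ~(~P | Q) nor (P nand (~P | (Q nor ~P))).

~P = ~T = F
~P | Q = F | T = T
~(~P | Q) = ~T = F
~P = ~T = F
~P = ~T = F
Q nor ~P = T nor F = F
~P | (Q nor ~P) = F | F = F
P nand (~P | (Q nor ~P)) = T nand F = T
~(~P | Q) nor (P nand (~P | (Q nor ~P))) = F nor T = F
Hence #2 is false.

True statements: 0 (none).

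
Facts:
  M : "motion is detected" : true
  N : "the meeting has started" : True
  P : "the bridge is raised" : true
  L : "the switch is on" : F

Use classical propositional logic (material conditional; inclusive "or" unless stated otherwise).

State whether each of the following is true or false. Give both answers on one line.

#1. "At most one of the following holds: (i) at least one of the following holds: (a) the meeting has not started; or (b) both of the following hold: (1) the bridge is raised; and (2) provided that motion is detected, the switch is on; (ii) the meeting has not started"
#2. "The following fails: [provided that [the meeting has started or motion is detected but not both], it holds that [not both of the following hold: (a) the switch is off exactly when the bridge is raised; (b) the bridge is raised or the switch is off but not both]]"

#1 True, #2 False

#1: Formalization: (¬N ∨ (P ∧ (M → L))) ↑ ¬N

¬N = ¬T = F
M → L = T → F = F
P ∧ (M → L) = T ∧ F = F
¬N ∨ (P ∧ (M → L)) = F ∨ F = F
¬N = ¬T = F
(¬N ∨ (P ∧ (M → L))) ↑ ¬N = F ↑ F = T
Thus #1 is true.

#2: This is ¬((N ⊕ M) → ((¬L ↔ P) ↑ (P ⊕ ¬L))).

N ⊕ M = T ⊕ T = F
¬L = ¬F = T
¬L ↔ P = T ↔ T = T
¬L = ¬F = T
P ⊕ ¬L = T ⊕ T = F
(¬L ↔ P) ↑ (P ⊕ ¬L) = T ↑ F = T
(N ⊕ M) → ((¬L ↔ P) ↑ (P ⊕ ¬L)) = F → T = T
¬((N ⊕ M) → ((¬L ↔ P) ↑ (P ⊕ ¬L))) = ¬T = F
Hence #2 is false.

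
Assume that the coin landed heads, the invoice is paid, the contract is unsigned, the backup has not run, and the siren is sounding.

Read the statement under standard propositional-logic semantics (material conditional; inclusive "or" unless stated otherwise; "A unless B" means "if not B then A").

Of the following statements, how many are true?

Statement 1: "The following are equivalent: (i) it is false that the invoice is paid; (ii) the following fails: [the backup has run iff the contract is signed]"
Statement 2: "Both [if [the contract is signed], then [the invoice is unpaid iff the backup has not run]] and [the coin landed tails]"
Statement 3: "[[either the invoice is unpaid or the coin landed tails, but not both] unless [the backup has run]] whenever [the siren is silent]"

2

Let H = "the invoice is paid" (True), N = "the backup has run" (False), W = "the contract is signed" (False), R = "the coin landed heads" (True), U = "the siren is sounding" (True).

Statement 1: Formalization: not H iff not (N iff W)

not H = not True = False
N iff W = False iff False = True
not (N iff W) = not True = False
not H iff not (N iff W) = False iff False = True
Thus Statement 1 is true.

Statement 2: In symbols: (W -> (not H iff not N)) and not R

not H = not True = False
not N = not False = True
not H iff not N = False iff True = False
W -> (not H iff not N) = False -> False = True
not R = not True = False
(W -> (not H iff not N)) and not R = True and False = False
Thus Statement 2 is false.

Statement 3: This is not U -> ((not H xor not R) or N).

not U = not True = False
not H = not True = False
not R = not True = False
not H xor not R = False xor False = False
(not H xor not R) or N = False or False = False
not U -> ((not H xor not R) or N) = False -> False = True
So Statement 3 is true.

Count: 2.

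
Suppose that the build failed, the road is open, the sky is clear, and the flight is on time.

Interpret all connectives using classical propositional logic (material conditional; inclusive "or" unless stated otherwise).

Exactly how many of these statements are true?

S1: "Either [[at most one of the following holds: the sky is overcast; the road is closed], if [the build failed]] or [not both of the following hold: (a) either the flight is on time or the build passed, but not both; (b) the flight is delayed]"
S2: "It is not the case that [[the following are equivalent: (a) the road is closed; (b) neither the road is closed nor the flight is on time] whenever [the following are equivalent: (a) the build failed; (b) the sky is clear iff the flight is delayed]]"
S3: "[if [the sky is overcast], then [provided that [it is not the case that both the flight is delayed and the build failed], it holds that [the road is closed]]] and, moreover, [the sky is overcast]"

Let P = "the build passed" (False), R = "the sky is overcast" (False), Q = "the road is closed" (False), S = "the flight is delayed" (False).

S1: Parsed as (not P -> (R nand Q)) or ((not S xor P) nand S)

not P = not False = True
R nand Q = False nand False = True
not P -> (R nand Q) = True -> True = True
not S = not False = True
not S xor P = True xor False = True
(not S xor P) nand S = True nand False = True
(not P -> (R nand Q)) or ((not S xor P) nand S) = True or True = True
Hence S1 is true.

S2: In symbols: not ((not P iff (not R iff S)) -> (Q iff (Q nor not S)))

not P = not False = True
not R = not False = True
not R iff S = True iff False = False
not P iff (not R iff S) = True iff False = False
not S = not False = True
Q nor not S = False nor True = False
Q iff (Q nor not S) = False iff False = True
(not P iff (not R iff S)) -> (Q iff (Q nor not S)) = False -> True = True
not ((not P iff (not R iff S)) -> (Q iff (Q nor not S))) = not True = False
So S2 is false.

S3: This is (R -> ((S nand not P) -> Q)) and R.

not P = not False = True
S nand not P = False nand True = True
(S nand not P) -> Q = True -> False = False
R -> ((S nand not P) -> Q) = False -> False = True
(R -> ((S nand not P) -> Q)) and R = True and False = False
Thus S3 is false.

True statements: 1 (S1).

1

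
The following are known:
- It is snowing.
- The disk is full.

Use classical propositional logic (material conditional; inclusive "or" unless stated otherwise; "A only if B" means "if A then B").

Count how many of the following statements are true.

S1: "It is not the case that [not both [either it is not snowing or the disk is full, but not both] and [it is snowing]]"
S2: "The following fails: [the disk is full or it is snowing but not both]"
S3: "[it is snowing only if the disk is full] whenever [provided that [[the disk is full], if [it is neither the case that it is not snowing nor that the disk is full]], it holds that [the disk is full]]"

3

Let P = "it is snowing" (T), Q = "the disk is full" (T).

S1: This is ~((~P xor Q) nand P).

~P = ~T = F
~P xor Q = F xor T = T
(~P xor Q) nand P = T nand T = F
~((~P xor Q) nand P) = ~F = T
Thus S1 is true.

S2: Parsed as ~(Q xor P)

Q xor P = T xor T = F
~(Q xor P) = ~F = T
So S2 is true.

S3: Parsed as (((~P nor Q) -> Q) -> Q) -> (P -> Q)

~P = ~T = F
~P nor Q = F nor T = F
(~P nor Q) -> Q = F -> T = T
((~P nor Q) -> Q) -> Q = T -> T = T
P -> Q = T -> T = T
(((~P nor Q) -> Q) -> Q) -> (P -> Q) = T -> T = T
Thus S3 is true.

Count: 3.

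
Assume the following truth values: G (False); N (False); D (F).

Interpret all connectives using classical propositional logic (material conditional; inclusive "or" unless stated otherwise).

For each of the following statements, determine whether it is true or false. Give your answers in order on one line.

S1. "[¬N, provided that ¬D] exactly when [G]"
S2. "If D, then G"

S1: In symbols: (~D -> ~N) <-> G

~D = ~F = T
~N = ~F = T
~D -> ~N = T -> T = T
(~D -> ~N) <-> G = T <-> F = F
Hence S1 is false.

S2: Formalization: D -> G

D -> G = F -> F = T
Thus S2 is true.

S1 False; S2 True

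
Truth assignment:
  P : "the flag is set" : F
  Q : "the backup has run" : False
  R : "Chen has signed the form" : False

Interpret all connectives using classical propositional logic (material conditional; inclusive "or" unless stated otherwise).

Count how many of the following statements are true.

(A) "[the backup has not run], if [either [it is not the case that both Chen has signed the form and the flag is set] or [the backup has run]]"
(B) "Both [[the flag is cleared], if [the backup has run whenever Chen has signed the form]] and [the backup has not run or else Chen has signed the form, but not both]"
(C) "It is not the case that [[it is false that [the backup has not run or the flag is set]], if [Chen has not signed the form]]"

(A): This is ((R nand P) | Q) -> ~Q.

R nand P = F nand F = T
(R nand P) | Q = T | F = T
~Q = ~F = T
((R nand P) | Q) -> ~Q = T -> T = T
Hence (A) is true.

(B): This is ((R -> Q) -> ~P) & (~Q xor R).

R -> Q = F -> F = T
~P = ~F = T
(R -> Q) -> ~P = T -> T = T
~Q = ~F = T
~Q xor R = T xor F = T
((R -> Q) -> ~P) & (~Q xor R) = T & T = T
So (B) is true.

(C): In symbols: ~(~R -> ~(~Q | P))

~R = ~F = T
~Q = ~F = T
~Q | P = T | F = T
~(~Q | P) = ~T = F
~R -> ~(~Q | P) = T -> F = F
~(~R -> ~(~Q | P)) = ~F = T
Thus (C) is true.

3 of the 3 statements are true ((A), (B), (C)).

3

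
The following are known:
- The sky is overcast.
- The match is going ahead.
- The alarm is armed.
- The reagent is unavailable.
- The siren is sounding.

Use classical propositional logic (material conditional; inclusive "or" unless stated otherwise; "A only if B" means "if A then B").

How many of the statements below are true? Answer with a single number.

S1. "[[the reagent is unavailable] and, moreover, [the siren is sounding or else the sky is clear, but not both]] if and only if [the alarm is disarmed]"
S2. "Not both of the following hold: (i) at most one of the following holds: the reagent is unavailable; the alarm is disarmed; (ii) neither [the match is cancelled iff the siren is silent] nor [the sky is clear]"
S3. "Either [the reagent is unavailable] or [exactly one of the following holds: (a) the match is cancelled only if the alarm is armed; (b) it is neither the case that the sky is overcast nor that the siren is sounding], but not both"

Let D = "the reagent is available" (F), M = "the siren is sounding" (T), K = "the sky is overcast" (T), H = "the alarm is armed" (T), Q = "the match is cancelled" (F).

S1: Parsed as (¬D ∧ (M ⊕ ¬K)) ↔ ¬H

¬D = ¬F = T
¬K = ¬T = F
M ⊕ ¬K = T ⊕ F = T
¬D ∧ (M ⊕ ¬K) = T ∧ T = T
¬H = ¬T = F
(¬D ∧ (M ⊕ ¬K)) ↔ ¬H = T ↔ F = F
Thus S1 is false.

S2: In symbols: (¬D ↑ ¬H) ↑ ((Q ↔ ¬M) ↓ ¬K)

¬D = ¬F = T
¬H = ¬T = F
¬D ↑ ¬H = T ↑ F = T
¬M = ¬T = F
Q ↔ ¬M = F ↔ F = T
¬K = ¬T = F
(Q ↔ ¬M) ↓ ¬K = T ↓ F = F
(¬D ↑ ¬H) ↑ ((Q ↔ ¬M) ↓ ¬K) = T ↑ F = T
Hence S2 is true.

S3: Formalization: ¬D ⊕ ((Q → H) ⊕ (K ↓ M))

¬D = ¬F = T
Q → H = F → T = T
K ↓ M = T ↓ T = F
(Q → H) ⊕ (K ↓ M) = T ⊕ F = T
¬D ⊕ ((Q → H) ⊕ (K ↓ M)) = T ⊕ T = F
Hence S3 is false.

Count: 1.

1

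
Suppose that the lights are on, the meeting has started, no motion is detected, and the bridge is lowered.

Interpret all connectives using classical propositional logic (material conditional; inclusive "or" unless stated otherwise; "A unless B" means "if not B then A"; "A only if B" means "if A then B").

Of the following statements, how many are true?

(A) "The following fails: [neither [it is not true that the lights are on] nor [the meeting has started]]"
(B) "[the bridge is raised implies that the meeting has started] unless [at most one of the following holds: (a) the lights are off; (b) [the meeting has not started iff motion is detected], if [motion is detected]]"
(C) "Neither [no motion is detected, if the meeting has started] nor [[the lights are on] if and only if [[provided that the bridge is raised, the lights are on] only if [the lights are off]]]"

Let K = "the lights are on" (True), U = "the meeting has started" (True), Q = "the bridge is raised" (False), G = "motion is detected" (False).

(A): This is not (not K nor U).

not K = not True = False
not K nor U = False nor True = False
not (not K nor U) = not False = True
Thus (A) is true.

(B): Parsed as (Q -> U) or (not K nand (G -> (not U iff G)))

Q -> U = False -> True = True
not K = not True = False
not U = not True = False
not U iff G = False iff False = True
G -> (not U iff G) = False -> True = True
not K nand (G -> (not U iff G)) = False nand True = True
(Q -> U) or (not K nand (G -> (not U iff G))) = True or True = True
Thus (B) is true.

(C): This is (U -> not G) nor (K iff ((Q -> K) -> not K)).

not G = not False = True
U -> not G = True -> True = True
Q -> K = False -> True = True
not K = not True = False
(Q -> K) -> not K = True -> False = False
K iff ((Q -> K) -> not K) = True iff False = False
(U -> not G) nor (K iff ((Q -> K) -> not K)) = True nor False = False
So (C) is false.

True statements: 2 ((A), (B)).

2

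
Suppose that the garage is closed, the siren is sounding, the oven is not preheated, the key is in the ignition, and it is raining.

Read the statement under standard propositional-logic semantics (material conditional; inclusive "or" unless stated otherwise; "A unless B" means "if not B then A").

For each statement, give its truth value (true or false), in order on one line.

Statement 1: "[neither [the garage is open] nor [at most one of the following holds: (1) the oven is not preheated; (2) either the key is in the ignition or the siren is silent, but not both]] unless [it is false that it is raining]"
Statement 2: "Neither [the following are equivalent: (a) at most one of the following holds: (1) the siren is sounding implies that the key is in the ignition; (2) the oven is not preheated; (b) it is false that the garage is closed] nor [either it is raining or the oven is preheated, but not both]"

Statement 1 true, Statement 2 false

Let L = "the garage is closed" (T), M = "the oven is preheated" (F), Q = "the key is in the ignition" (T), D = "the siren is sounding" (T), W = "it is raining" (T).

Statement 1: This is (~L nor (~M nand (Q xor ~D))) | ~W.

~L = ~T = F
~M = ~F = T
~D = ~T = F
Q xor ~D = T xor F = T
~M nand (Q xor ~D) = T nand T = F
~L nor (~M nand (Q xor ~D)) = F nor F = T
~W = ~T = F
(~L nor (~M nand (Q xor ~D))) | ~W = T | F = T
Thus Statement 1 is true.

Statement 2: In symbols: (((D -> Q) nand ~M) <-> ~L) nor (W xor M)

D -> Q = T -> T = T
~M = ~F = T
(D -> Q) nand ~M = T nand T = F
~L = ~T = F
((D -> Q) nand ~M) <-> ~L = F <-> F = T
W xor M = T xor F = T
(((D -> Q) nand ~M) <-> ~L) nor (W xor M) = T nor T = F
Thus Statement 2 is false.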